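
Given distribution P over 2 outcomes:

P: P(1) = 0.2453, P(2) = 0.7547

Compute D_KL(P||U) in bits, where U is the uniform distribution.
0.1963 bits

U(i) = 1/2 for all i

D_KL(P||U) = Σ P(x) log₂(P(x) / (1/2))
           = Σ P(x) log₂(P(x)) + log₂(2)
           = log₂(2) - H(P)

H(P) = -Σ P(x) log₂(P(x)):
  -P(1)·log₂(P(1)) = -(0.2453)·log₂(0.2453) = 0.49732
  -P(2)·log₂(P(2)) = -(0.7547)·log₂(0.7547) = 0.30643
H(P) = 0.49732 + 0.30643 = 0.80375 bits

log₂(2) = 1.00000 bits

D_KL(P||U) = 1.00000 - 0.80375 = 0.19625 ≈ 0.1963 bits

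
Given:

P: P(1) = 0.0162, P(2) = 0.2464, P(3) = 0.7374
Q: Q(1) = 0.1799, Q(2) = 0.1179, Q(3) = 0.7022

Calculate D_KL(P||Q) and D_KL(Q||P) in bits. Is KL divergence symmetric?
D_KL(P||Q) = 0.2578 bits, D_KL(Q||P) = 0.4499 bits. No, KL divergence is not symmetric.

D_KL(P||Q) = Σ P(x) log₂(P(x)/Q(x))

Computing term by term:
  P(1)·log₂(P(1)/Q(1)) = 0.0162·log₂(0.0162/0.1799) = -0.05626
  P(2)·log₂(P(2)/Q(2)) = 0.2464·log₂(0.2464/0.1179) = 0.26203
  P(3)·log₂(P(3)/Q(3)) = 0.7374·log₂(0.7374/0.7022) = 0.05203

D_KL(P||Q) = -0.05626 + 0.26203 + 0.05203 = 0.25780 ≈ 0.2578 bits

D_KL(Q||P) = Σ Q(x) log₂(Q(x)/P(x))

Computing term by term:
  Q(1)·log₂(Q(1)/P(1)) = 0.1799·log₂(0.1799/0.0162) = 0.62482
  Q(2)·log₂(Q(2)/P(2)) = 0.1179·log₂(0.1179/0.2464) = -0.12538
  Q(3)·log₂(Q(3)/P(3)) = 0.7022·log₂(0.7022/0.7374) = -0.04955

D_KL(Q||P) = 0.62482 - 0.12538 - 0.04955 = 0.44989 ≈ 0.4499 bits

These are NOT equal (difference: 0.1921 bits). KL divergence is asymmetric: D_KL(P||Q) ≠ D_KL(Q||P) in general.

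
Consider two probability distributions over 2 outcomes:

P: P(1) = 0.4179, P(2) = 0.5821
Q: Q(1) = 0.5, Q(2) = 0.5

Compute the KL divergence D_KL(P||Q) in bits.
0.0195 bits

D_KL(P||Q) = Σ P(x) log₂(P(x)/Q(x))

Computing term by term:
  P(1)·log₂(P(1)/Q(1)) = 0.4179·log₂(0.4179/0.5) = -0.10814
  P(2)·log₂(P(2)/Q(2)) = 0.5821·log₂(0.5821/0.5) = 0.12768

D_KL(P||Q) = -0.10814 + 0.12768 = 0.01954 ≈ 0.0195 bits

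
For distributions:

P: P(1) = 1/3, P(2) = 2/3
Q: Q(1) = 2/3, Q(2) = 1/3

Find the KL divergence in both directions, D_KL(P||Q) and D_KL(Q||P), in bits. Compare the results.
D_KL(P||Q) = 0.3333 bits, D_KL(Q||P) = 0.3333 bits. The two directions give exactly the same value for this pair.

D_KL(P||Q) = Σ P(x) log₂(P(x)/Q(x))

Computing term by term:
  P(1)·log₂(P(1)/Q(1)) = (1/3)·log₂((1/3)/(2/3)) = -0.33333
  P(2)·log₂(P(2)/Q(2)) = (2/3)·log₂((2/3)/(1/3)) = 0.66667

D_KL(P||Q) = -0.33333 + 0.66667 = 0.33334 ≈ 0.3333 bits

D_KL(Q||P) = Σ Q(x) log₂(Q(x)/P(x))

Computing term by term:
  Q(1)·log₂(Q(1)/P(1)) = (2/3)·log₂((2/3)/(1/3)) = 0.66667
  Q(2)·log₂(Q(2)/P(2)) = (1/3)·log₂((1/3)/(2/3)) = -0.33333

D_KL(Q||P) = 0.66667 - 0.33333 = 0.33334 ≈ 0.3333 bits

These ARE equal here. Q is P with outcomes relabeled (Q(1) = P(2), Q(2) = P(1)) by a relabeling that is its own inverse, so the two sums contain exactly the same terms in a different order. This is a special case — KL divergence is not symmetric in general: D_KL(P||Q) ≠ D_KL(Q||P) for most P, Q.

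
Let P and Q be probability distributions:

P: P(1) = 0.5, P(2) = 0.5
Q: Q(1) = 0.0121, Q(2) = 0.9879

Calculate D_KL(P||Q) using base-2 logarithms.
2.1932 bits

D_KL(P||Q) = Σ P(x) log₂(P(x)/Q(x))

Computing term by term:
  P(1)·log₂(P(1)/Q(1)) = 0.5·log₂(0.5/0.0121) = 2.68442
  P(2)·log₂(P(2)/Q(2)) = 0.5·log₂(0.5/0.9879) = -0.49122

D_KL(P||Q) = 2.68442 - 0.49122 = 2.19320 ≈ 2.1932 bits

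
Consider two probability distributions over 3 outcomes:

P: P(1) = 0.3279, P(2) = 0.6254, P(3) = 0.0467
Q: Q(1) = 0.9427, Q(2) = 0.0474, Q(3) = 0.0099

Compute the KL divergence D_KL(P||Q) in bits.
1.9326 bits

D_KL(P||Q) = Σ P(x) log₂(P(x)/Q(x))

Computing term by term:
  P(1)·log₂(P(1)/Q(1)) = 0.3279·log₂(0.3279/0.9427) = -0.49957
  P(2)·log₂(P(2)/Q(2)) = 0.6254·log₂(0.6254/0.0474) = 2.32763
  P(3)·log₂(P(3)/Q(3)) = 0.0467·log₂(0.0467/0.0099) = 0.10451

D_KL(P||Q) = -0.49957 + 2.32763 + 0.10451 = 1.93257 ≈ 1.9326 bits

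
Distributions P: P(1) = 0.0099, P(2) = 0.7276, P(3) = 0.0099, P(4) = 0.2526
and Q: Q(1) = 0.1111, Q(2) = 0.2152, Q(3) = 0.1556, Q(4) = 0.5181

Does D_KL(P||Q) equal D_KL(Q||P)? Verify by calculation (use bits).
D_KL(P||Q) = 0.9431 bits, D_KL(Q||P) = 1.1647 bits. No — D_KL(P||Q) ≠ D_KL(Q||P) for this pair.

D_KL(P||Q) = Σ P(x) log₂(P(x)/Q(x))

Computing term by term:
  P(1)·log₂(P(1)/Q(1)) = 0.0099·log₂(0.0099/0.1111) = -0.03453
  P(2)·log₂(P(2)/Q(2)) = 0.7276·log₂(0.7276/0.2152) = 1.27873
  P(3)·log₂(P(3)/Q(3)) = 0.0099·log₂(0.0099/0.1556) = -0.03935
  P(4)·log₂(P(4)/Q(4)) = 0.2526·log₂(0.2526/0.5181) = -0.26179

D_KL(P||Q) = -0.03453 + 1.27873 - 0.03935 - 0.26179 = 0.94306 ≈ 0.9431 bits

D_KL(Q||P) = Σ Q(x) log₂(Q(x)/P(x))

Computing term by term:
  Q(1)·log₂(Q(1)/P(1)) = 0.1111·log₂(0.1111/0.0099) = 0.38755
  Q(2)·log₂(Q(2)/P(2)) = 0.2152·log₂(0.2152/0.7276) = -0.37821
  Q(3)·log₂(Q(3)/P(3)) = 0.1556·log₂(0.1556/0.0099) = 0.61840
  Q(4)·log₂(Q(4)/P(4)) = 0.5181·log₂(0.5181/0.2526) = 0.53695

D_KL(Q||P) = 0.38755 - 0.37821 + 0.61840 + 0.53695 = 1.16469 ≈ 1.1647 bits

These are NOT equal (difference: 0.2216 bits). KL divergence is asymmetric: D_KL(P||Q) ≠ D_KL(Q||P) in general.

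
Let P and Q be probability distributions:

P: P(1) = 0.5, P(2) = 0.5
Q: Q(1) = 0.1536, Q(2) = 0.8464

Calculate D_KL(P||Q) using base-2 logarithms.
0.4717 bits

D_KL(P||Q) = Σ P(x) log₂(P(x)/Q(x))

Computing term by term:
  P(1)·log₂(P(1)/Q(1)) = 0.5·log₂(0.5/0.1536) = 0.85137
  P(2)·log₂(P(2)/Q(2)) = 0.5·log₂(0.5/0.8464) = -0.37971

D_KL(P||Q) = 0.85137 - 0.37971 = 0.47166 ≈ 0.4717 bits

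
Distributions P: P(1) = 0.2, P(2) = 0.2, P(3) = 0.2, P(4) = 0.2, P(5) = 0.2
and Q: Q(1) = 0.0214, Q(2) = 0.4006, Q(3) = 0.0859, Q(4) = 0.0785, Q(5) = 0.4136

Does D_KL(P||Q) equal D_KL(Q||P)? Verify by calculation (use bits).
D_KL(P||Q) = 0.7485 bits, D_KL(Q||P) = 0.5554 bits. No — D_KL(P||Q) ≠ D_KL(Q||P) for this pair.

D_KL(P||Q) = Σ P(x) log₂(P(x)/Q(x))

Computing term by term:
  P(1)·log₂(P(1)/Q(1)) = 0.2·log₂(0.2/0.0214) = 0.64486
  P(2)·log₂(P(2)/Q(2)) = 0.2·log₂(0.2/0.4006) = -0.20043
  P(3)·log₂(P(3)/Q(3)) = 0.2·log₂(0.2/0.0859) = 0.24385
  P(4)·log₂(P(4)/Q(4)) = 0.2·log₂(0.2/0.0785) = 0.26985
  P(5)·log₂(P(5)/Q(5)) = 0.2·log₂(0.2/0.4136) = -0.20965

D_KL(P||Q) = 0.64486 - 0.20043 + 0.24385 + 0.26985 - 0.20965 = 0.74848 ≈ 0.7485 bits

D_KL(Q||P) = Σ Q(x) log₂(Q(x)/P(x))

Computing term by term:
  Q(1)·log₂(Q(1)/P(1)) = 0.0214·log₂(0.0214/0.2) = -0.06900
  Q(2)·log₂(Q(2)/P(2)) = 0.4006·log₂(0.4006/0.2) = 0.40147
  Q(3)·log₂(Q(3)/P(3)) = 0.0859·log₂(0.0859/0.2) = -0.10474
  Q(4)·log₂(Q(4)/P(4)) = 0.0785·log₂(0.0785/0.2) = -0.10591
  Q(5)·log₂(Q(5)/P(5)) = 0.4136·log₂(0.4136/0.2) = 0.43355

D_KL(Q||P) = -0.06900 + 0.40147 - 0.10474 - 0.10591 + 0.43355 = 0.55537 ≈ 0.5554 bits

These are NOT equal (difference: 0.1931 bits). KL divergence is asymmetric: D_KL(P||Q) ≠ D_KL(Q||P) in general.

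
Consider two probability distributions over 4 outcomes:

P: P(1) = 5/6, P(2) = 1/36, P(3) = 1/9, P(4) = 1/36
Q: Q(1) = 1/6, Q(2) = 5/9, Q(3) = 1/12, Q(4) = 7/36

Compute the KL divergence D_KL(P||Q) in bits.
1.7830 bits

D_KL(P||Q) = Σ P(x) log₂(P(x)/Q(x))

Computing term by term:
  P(1)·log₂(P(1)/Q(1)) = (5/6)·log₂((5/6)/(1/6)) = 1.93494
  P(2)·log₂(P(2)/Q(2)) = (1/36)·log₂((1/36)/(5/9)) = -0.12005
  P(3)·log₂(P(3)/Q(3)) = (1/9)·log₂((1/9)/(1/12)) = 0.04612
  P(4)·log₂(P(4)/Q(4)) = (1/36)·log₂((1/36)/(7/36)) = -0.07798

D_KL(P||Q) = 1.93494 - 0.12005 + 0.04612 - 0.07798 = 1.78303 ≈ 1.7830 bits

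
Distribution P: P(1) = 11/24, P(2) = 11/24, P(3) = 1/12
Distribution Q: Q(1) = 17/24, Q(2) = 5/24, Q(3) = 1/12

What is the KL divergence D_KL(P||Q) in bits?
0.2335 bits

D_KL(P||Q) = Σ P(x) log₂(P(x)/Q(x))

Computing term by term:
  P(1)·log₂(P(1)/Q(1)) = (11/24)·log₂((11/24)/(17/24)) = -0.28785
  P(2)·log₂(P(2)/Q(2)) = (11/24)·log₂((11/24)/(5/24)) = 0.52136
  P(3)·log₂(P(3)/Q(3)) = (1/12)·log₂((1/12)/(1/12)) = 0.00000

D_KL(P||Q) = -0.28785 + 0.52136 + 0.00000 = 0.23351 ≈ 0.2335 bits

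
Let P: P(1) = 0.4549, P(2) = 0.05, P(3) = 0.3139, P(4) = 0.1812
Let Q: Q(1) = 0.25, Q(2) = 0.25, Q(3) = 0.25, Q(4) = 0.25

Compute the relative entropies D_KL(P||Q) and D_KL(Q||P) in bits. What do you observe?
D_KL(P||Q) = 0.2957 bits, D_KL(Q||P) = 0.3986 bits. The two directions give different values (D_KL(Q||P) exceeds D_KL(P||Q) by 0.1029 bits): KL divergence is asymmetric.

D_KL(P||Q) = Σ P(x) log₂(P(x)/Q(x))

Computing term by term:
  P(1)·log₂(P(1)/Q(1)) = 0.4549·log₂(0.4549/0.25) = 0.39286
  P(2)·log₂(P(2)/Q(2)) = 0.05·log₂(0.05/0.25) = -0.11610
  P(3)·log₂(P(3)/Q(3)) = 0.3139·log₂(0.3139/0.25) = 0.10308
  P(4)·log₂(P(4)/Q(4)) = 0.1812·log₂(0.1812/0.25) = -0.08414

D_KL(P||Q) = 0.39286 - 0.11610 + 0.10308 - 0.08414 = 0.29570 ≈ 0.2957 bits

D_KL(Q||P) = Σ Q(x) log₂(Q(x)/P(x))

Computing term by term:
  Q(1)·log₂(Q(1)/P(1)) = 0.25·log₂(0.25/0.4549) = -0.21591
  Q(2)·log₂(Q(2)/P(2)) = 0.25·log₂(0.25/0.05) = 0.58048
  Q(3)·log₂(Q(3)/P(3)) = 0.25·log₂(0.25/0.3139) = -0.08209
  Q(4)·log₂(Q(4)/P(4)) = 0.25·log₂(0.25/0.1812) = 0.11609

D_KL(Q||P) = -0.21591 + 0.58048 - 0.08209 + 0.11609 = 0.39857 ≈ 0.3986 bits

These are NOT equal (difference: 0.1029 bits). KL divergence is asymmetric: D_KL(P||Q) ≠ D_KL(Q||P) in general.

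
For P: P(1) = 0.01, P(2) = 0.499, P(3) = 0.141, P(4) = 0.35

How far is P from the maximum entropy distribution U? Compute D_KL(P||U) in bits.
0.5045 bits

U(i) = 1/4 for all i

D_KL(P||U) = Σ P(x) log₂(P(x) / (1/4))
           = Σ P(x) log₂(P(x)) + log₂(4)
           = log₂(4) - H(P)

H(P) = -Σ P(x) log₂(P(x)):
  -P(1)·log₂(P(1)) = -(0.01)·log₂(0.01) = 0.06644
  -P(2)·log₂(P(2)) = -(0.499)·log₂(0.499) = 0.50044
  -P(3)·log₂(P(3)) = -(0.141)·log₂(0.141) = 0.39850
  -P(4)·log₂(P(4)) = -(0.35)·log₂(0.35) = 0.53010
H(P) = 0.06644 + 0.50044 + 0.39850 + 0.53010 = 1.49548 bits

log₂(4) = 2.00000 bits

D_KL(P||U) = 2.00000 - 1.49548 = 0.50452 ≈ 0.5045 bits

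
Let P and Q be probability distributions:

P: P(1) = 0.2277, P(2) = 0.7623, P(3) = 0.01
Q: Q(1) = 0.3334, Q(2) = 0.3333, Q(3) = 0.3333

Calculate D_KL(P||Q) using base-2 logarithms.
0.7340 bits

D_KL(P||Q) = Σ P(x) log₂(P(x)/Q(x))

Computing term by term:
  P(1)·log₂(P(1)/Q(1)) = 0.2277·log₂(0.2277/0.3334) = -0.12526
  P(2)·log₂(P(2)/Q(2)) = 0.7623·log₂(0.7623/0.3333) = 0.90983
  P(3)·log₂(P(3)/Q(3)) = 0.01·log₂(0.01/0.3333) = -0.05059

D_KL(P||Q) = -0.12526 + 0.90983 - 0.05059 = 0.73398 ≈ 0.7340 bits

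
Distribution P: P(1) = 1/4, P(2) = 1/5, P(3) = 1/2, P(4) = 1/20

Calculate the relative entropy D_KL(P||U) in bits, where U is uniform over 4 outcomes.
0.3195 bits

U(i) = 1/4 for all i

D_KL(P||U) = Σ P(x) log₂(P(x) / (1/4))
           = Σ P(x) log₂(P(x)) + log₂(4)
           = log₂(4) - H(P)

H(P) = -Σ P(x) log₂(P(x)):
  -P(1)·log₂(P(1)) = -(1/4)·log₂(1/4) = 0.50000
  -P(2)·log₂(P(2)) = -(1/5)·log₂(1/5) = 0.46439
  -P(3)·log₂(P(3)) = -(1/2)·log₂(1/2) = 0.50000
  -P(4)·log₂(P(4)) = -(1/20)·log₂(1/20) = 0.21610
H(P) = 0.50000 + 0.46439 + 0.50000 + 0.21610 = 1.68049 bits

log₂(4) = 2.00000 bits

D_KL(P||U) = 2.00000 - 1.68049 = 0.31951 ≈ 0.3195 bits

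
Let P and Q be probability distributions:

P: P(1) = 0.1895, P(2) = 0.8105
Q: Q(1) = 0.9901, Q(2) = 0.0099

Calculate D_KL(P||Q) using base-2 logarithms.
4.6989 bits

D_KL(P||Q) = Σ P(x) log₂(P(x)/Q(x))

Computing term by term:
  P(1)·log₂(P(1)/Q(1)) = 0.1895·log₂(0.1895/0.9901) = -0.45203
  P(2)·log₂(P(2)/Q(2)) = 0.8105·log₂(0.8105/0.0099) = 5.15092

D_KL(P||Q) = -0.45203 + 5.15092 = 4.69889 ≈ 4.6989 bits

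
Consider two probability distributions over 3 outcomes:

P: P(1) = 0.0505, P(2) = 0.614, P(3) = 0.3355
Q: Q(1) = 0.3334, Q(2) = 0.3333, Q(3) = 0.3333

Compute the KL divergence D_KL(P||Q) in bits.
0.4069 bits

D_KL(P||Q) = Σ P(x) log₂(P(x)/Q(x))

Computing term by term:
  P(1)·log₂(P(1)/Q(1)) = 0.0505·log₂(0.0505/0.3334) = -0.13751
  P(2)·log₂(P(2)/Q(2)) = 0.614·log₂(0.614/0.3333) = 0.54119
  P(3)·log₂(P(3)/Q(3)) = 0.3355·log₂(0.3355/0.3333) = 0.00318

D_KL(P||Q) = -0.13751 + 0.54119 + 0.00318 = 0.40686 ≈ 0.4069 bits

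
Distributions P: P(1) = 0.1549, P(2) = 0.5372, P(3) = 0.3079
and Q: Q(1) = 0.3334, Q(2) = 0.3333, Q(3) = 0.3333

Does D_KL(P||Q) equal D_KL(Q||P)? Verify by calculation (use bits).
D_KL(P||Q) = 0.1634 bits, D_KL(Q||P) = 0.1773 bits. No — D_KL(P||Q) ≠ D_KL(Q||P) for this pair.

D_KL(P||Q) = Σ P(x) log₂(P(x)/Q(x))

Computing term by term:
  P(1)·log₂(P(1)/Q(1)) = 0.1549·log₂(0.1549/0.3334) = -0.17131
  P(2)·log₂(P(2)/Q(2)) = 0.5372·log₂(0.5372/0.3333) = 0.36994
  P(3)·log₂(P(3)/Q(3)) = 0.3079·log₂(0.3079/0.3333) = -0.03521

D_KL(P||Q) = -0.17131 + 0.36994 - 0.03521 = 0.16342 ≈ 0.1634 bits

D_KL(Q||P) = Σ Q(x) log₂(Q(x)/P(x))

Computing term by term:
  Q(1)·log₂(Q(1)/P(1)) = 0.3334·log₂(0.3334/0.1549) = 0.36871
  Q(2)·log₂(Q(2)/P(2)) = 0.3333·log₂(0.3333/0.5372) = -0.22952
  Q(3)·log₂(Q(3)/P(3)) = 0.3333·log₂(0.3333/0.3079) = 0.03812

D_KL(Q||P) = 0.36871 - 0.22952 + 0.03812 = 0.17731 ≈ 0.1773 bits

These are NOT equal (difference: 0.0139 bits). KL divergence is asymmetric: D_KL(P||Q) ≠ D_KL(Q||P) in general.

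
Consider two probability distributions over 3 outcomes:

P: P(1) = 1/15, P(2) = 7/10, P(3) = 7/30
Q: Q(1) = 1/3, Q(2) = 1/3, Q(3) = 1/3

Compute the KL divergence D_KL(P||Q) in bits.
0.4744 bits

D_KL(P||Q) = Σ P(x) log₂(P(x)/Q(x))

Computing term by term:
  P(1)·log₂(P(1)/Q(1)) = (1/15)·log₂((1/15)/(1/3)) = -0.15480
  P(2)·log₂(P(2)/Q(2)) = (7/10)·log₂((7/10)/(1/3)) = 0.74927
  P(3)·log₂(P(3)/Q(3)) = (7/30)·log₂((7/30)/(1/3)) = -0.12007

D_KL(P||Q) = -0.15480 + 0.74927 - 0.12007 = 0.47440 ≈ 0.4744 bits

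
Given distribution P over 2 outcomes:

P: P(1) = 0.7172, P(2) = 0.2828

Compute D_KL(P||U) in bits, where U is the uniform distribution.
0.1408 bits

U(i) = 1/2 for all i

D_KL(P||U) = Σ P(x) log₂(P(x) / (1/2))
           = Σ P(x) log₂(P(x)) + log₂(2)
           = log₂(2) - H(P)

H(P) = -Σ P(x) log₂(P(x)):
  -P(1)·log₂(P(1)) = -(0.7172)·log₂(0.7172) = 0.34394
  -P(2)·log₂(P(2)) = -(0.2828)·log₂(0.2828) = 0.51530
H(P) = 0.34394 + 0.51530 = 0.85924 bits

log₂(2) = 1.00000 bits

D_KL(P||U) = 1.00000 - 0.85924 = 0.14076 ≈ 0.1408 bits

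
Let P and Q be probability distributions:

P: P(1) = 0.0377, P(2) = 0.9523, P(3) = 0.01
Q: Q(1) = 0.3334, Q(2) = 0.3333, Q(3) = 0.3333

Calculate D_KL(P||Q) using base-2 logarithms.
1.2732 bits

D_KL(P||Q) = Σ P(x) log₂(P(x)/Q(x))

Computing term by term:
  P(1)·log₂(P(1)/Q(1)) = 0.0377·log₂(0.0377/0.3334) = -0.11855
  P(2)·log₂(P(2)/Q(2)) = 0.9523·log₂(0.9523/0.3333) = 1.44235
  P(3)·log₂(P(3)/Q(3)) = 0.01·log₂(0.01/0.3333) = -0.05059

D_KL(P||Q) = -0.11855 + 1.44235 - 0.05059 = 1.27321 ≈ 1.2732 bits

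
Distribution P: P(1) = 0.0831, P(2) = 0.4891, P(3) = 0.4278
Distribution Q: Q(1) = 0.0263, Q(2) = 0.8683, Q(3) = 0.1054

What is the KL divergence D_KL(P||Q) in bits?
0.5975 bits

D_KL(P||Q) = Σ P(x) log₂(P(x)/Q(x))

Computing term by term:
  P(1)·log₂(P(1)/Q(1)) = 0.0831·log₂(0.0831/0.0263) = 0.13793
  P(2)·log₂(P(2)/Q(2)) = 0.4891·log₂(0.4891/0.8683) = -0.40501
  P(3)·log₂(P(3)/Q(3)) = 0.4278·log₂(0.4278/0.1054) = 0.86461

D_KL(P||Q) = 0.13793 - 0.40501 + 0.86461 = 0.59753 ≈ 0.5975 bits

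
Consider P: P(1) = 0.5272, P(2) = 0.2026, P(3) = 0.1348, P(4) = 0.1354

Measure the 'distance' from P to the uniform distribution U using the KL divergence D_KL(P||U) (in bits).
0.2661 bits

U(i) = 1/4 for all i

D_KL(P||U) = Σ P(x) log₂(P(x) / (1/4))
           = Σ P(x) log₂(P(x)) + log₂(4)
           = log₂(4) - H(P)

H(P) = -Σ P(x) log₂(P(x)):
  -P(1)·log₂(P(1)) = -(0.5272)·log₂(0.5272) = 0.48691
  -P(2)·log₂(P(2)) = -(0.2026)·log₂(0.2026) = 0.46665
  -P(3)·log₂(P(3)) = -(0.1348)·log₂(0.1348) = 0.38972
  -P(4)·log₂(P(4)) = -(0.1354)·log₂(0.1354) = 0.39059
H(P) = 0.48691 + 0.46665 + 0.38972 + 0.39059 = 1.73387 bits

log₂(4) = 2.00000 bits

D_KL(P||U) = 2.00000 - 1.73387 = 0.26613 ≈ 0.2661 bits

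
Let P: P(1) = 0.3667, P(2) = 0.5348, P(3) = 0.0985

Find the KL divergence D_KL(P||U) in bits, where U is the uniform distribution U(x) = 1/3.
0.2420 bits

U(i) = 1/3 for all i

D_KL(P||U) = Σ P(x) log₂(P(x) / (1/3))
           = Σ P(x) log₂(P(x)) + log₂(3)
           = log₂(3) - H(P)

H(P) = -Σ P(x) log₂(P(x)):
  -P(1)·log₂(P(1)) = -(0.3667)·log₂(0.3667) = 0.53074
  -P(2)·log₂(P(2)) = -(0.5348)·log₂(0.5348) = 0.48289
  -P(3)·log₂(P(3)) = -(0.0985)·log₂(0.0985) = 0.32936
H(P) = 0.53074 + 0.48289 + 0.32936 = 1.34299 bits

log₂(3) = 1.58496 bits

D_KL(P||U) = 1.58496 - 1.34299 = 0.24197 ≈ 0.2420 bits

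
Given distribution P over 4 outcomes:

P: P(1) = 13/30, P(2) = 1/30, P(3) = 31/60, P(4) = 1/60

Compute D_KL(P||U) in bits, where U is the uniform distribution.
0.7230 bits

U(i) = 1/4 for all i

D_KL(P||U) = Σ P(x) log₂(P(x) / (1/4))
           = Σ P(x) log₂(P(x)) + log₂(4)
           = log₂(4) - H(P)

H(P) = -Σ P(x) log₂(P(x)):
  -P(1)·log₂(P(1)) = -(13/30)·log₂(13/30) = 0.52280
  -P(2)·log₂(P(2)) = -(1/30)·log₂(1/30) = 0.16356
  -P(3)·log₂(P(3)) = -(31/60)·log₂(31/60) = 0.49223
  -P(4)·log₂(P(4)) = -(1/60)·log₂(1/60) = 0.09845
H(P) = 0.52280 + 0.16356 + 0.49223 + 0.09845 = 1.27704 bits

log₂(4) = 2.00000 bits

D_KL(P||U) = 2.00000 - 1.27704 = 0.72296 ≈ 0.7230 bits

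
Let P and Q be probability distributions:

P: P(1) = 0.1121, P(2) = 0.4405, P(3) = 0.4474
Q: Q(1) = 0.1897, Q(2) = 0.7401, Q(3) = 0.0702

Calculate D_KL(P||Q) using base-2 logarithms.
0.7806 bits

D_KL(P||Q) = Σ P(x) log₂(P(x)/Q(x))

Computing term by term:
  P(1)·log₂(P(1)/Q(1)) = 0.1121·log₂(0.1121/0.1897) = -0.08508
  P(2)·log₂(P(2)/Q(2)) = 0.4405·log₂(0.4405/0.7401) = -0.32975
  P(3)·log₂(P(3)/Q(3)) = 0.4474·log₂(0.4474/0.0702) = 1.19546

D_KL(P||Q) = -0.08508 - 0.32975 + 1.19546 = 0.78063 ≈ 0.7806 bits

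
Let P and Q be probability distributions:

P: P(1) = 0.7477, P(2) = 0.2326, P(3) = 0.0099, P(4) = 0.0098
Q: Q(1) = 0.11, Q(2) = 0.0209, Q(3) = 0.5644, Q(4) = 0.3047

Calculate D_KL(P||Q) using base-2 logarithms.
2.7696 bits

D_KL(P||Q) = Σ P(x) log₂(P(x)/Q(x))

Computing term by term:
  P(1)·log₂(P(1)/Q(1)) = 0.7477·log₂(0.7477/0.11) = 2.06736
  P(2)·log₂(P(2)/Q(2)) = 0.2326·log₂(0.2326/0.0209) = 0.80858
  P(3)·log₂(P(3)/Q(3)) = 0.0099·log₂(0.0099/0.5644) = -0.05775
  P(4)·log₂(P(4)/Q(4)) = 0.0098·log₂(0.0098/0.3047) = -0.04859

D_KL(P||Q) = 2.06736 + 0.80858 - 0.05775 - 0.04859 = 2.76960 ≈ 2.7696 bits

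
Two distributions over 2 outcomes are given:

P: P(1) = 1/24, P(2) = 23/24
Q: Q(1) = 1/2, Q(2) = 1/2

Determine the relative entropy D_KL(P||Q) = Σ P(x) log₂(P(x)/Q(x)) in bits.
0.7501 bits

D_KL(P||Q) = Σ P(x) log₂(P(x)/Q(x))

Computing term by term:
  P(1)·log₂(P(1)/Q(1)) = (1/24)·log₂((1/24)/(1/2)) = -0.14937
  P(2)·log₂(P(2)/Q(2)) = (23/24)·log₂((23/24)/(1/2)) = 0.89949

D_KL(P||Q) = -0.14937 + 0.89949 = 0.75012 ≈ 0.7501 bits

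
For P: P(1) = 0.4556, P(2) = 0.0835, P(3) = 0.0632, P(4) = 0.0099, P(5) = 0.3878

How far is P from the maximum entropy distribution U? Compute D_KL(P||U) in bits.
0.6584 bits

U(i) = 1/5 for all i

D_KL(P||U) = Σ P(x) log₂(P(x) / (1/5))
           = Σ P(x) log₂(P(x)) + log₂(5)
           = log₂(5) - H(P)

H(P) = -Σ P(x) log₂(P(x)):
  -P(1)·log₂(P(1)) = -(0.4556)·log₂(0.4556) = 0.51672
  -P(2)·log₂(P(2)) = -(0.0835)·log₂(0.0835) = 0.29910
  -P(3)·log₂(P(3)) = -(0.0632)·log₂(0.0632) = 0.25178
  -P(4)·log₂(P(4)) = -(0.0099)·log₂(0.0099) = 0.06592
  -P(5)·log₂(P(5)) = -(0.3878)·log₂(0.3878) = 0.52997
H(P) = 0.51672 + 0.29910 + 0.25178 + 0.06592 + 0.52997 = 1.66349 bits

log₂(5) = 2.32193 bits

D_KL(P||U) = 2.32193 - 1.66349 = 0.65844 ≈ 0.6584 bits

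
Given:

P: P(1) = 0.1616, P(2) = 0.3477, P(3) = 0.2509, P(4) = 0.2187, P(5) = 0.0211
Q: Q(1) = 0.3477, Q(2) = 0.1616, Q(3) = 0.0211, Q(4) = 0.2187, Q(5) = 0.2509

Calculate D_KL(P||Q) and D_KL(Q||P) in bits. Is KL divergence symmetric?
D_KL(P||Q) = 1.0265 bits, D_KL(Q||P) = 1.0265 bits. The two values coincide for this particular pair, but no — KL divergence is not symmetric in general.

D_KL(P||Q) = Σ P(x) log₂(P(x)/Q(x))

Computing term by term:
  P(1)·log₂(P(1)/Q(1)) = 0.1616·log₂(0.1616/0.3477) = -0.17864
  P(2)·log₂(P(2)/Q(2)) = 0.3477·log₂(0.3477/0.1616) = 0.38435
  P(3)·log₂(P(3)/Q(3)) = 0.2509·log₂(0.2509/0.0211) = 0.89616
  P(4)·log₂(P(4)/Q(4)) = 0.2187·log₂(0.2187/0.2187) = 0.00000
  P(5)·log₂(P(5)/Q(5)) = 0.0211·log₂(0.0211/0.2509) = -0.07536

D_KL(P||Q) = -0.17864 + 0.38435 + 0.89616 + 0.00000 - 0.07536 = 1.02651 ≈ 1.0265 bits

D_KL(Q||P) = Σ Q(x) log₂(Q(x)/P(x))

Computing term by term:
  Q(1)·log₂(Q(1)/P(1)) = 0.3477·log₂(0.3477/0.1616) = 0.38435
  Q(2)·log₂(Q(2)/P(2)) = 0.1616·log₂(0.1616/0.3477) = -0.17864
  Q(3)·log₂(Q(3)/P(3)) = 0.0211·log₂(0.0211/0.2509) = -0.07536
  Q(4)·log₂(Q(4)/P(4)) = 0.2187·log₂(0.2187/0.2187) = 0.00000
  Q(5)·log₂(Q(5)/P(5)) = 0.2509·log₂(0.2509/0.0211) = 0.89616

D_KL(Q||P) = 0.38435 - 0.17864 - 0.07536 + 0.00000 + 0.89616 = 1.02651 ≈ 1.0265 bits

These ARE equal here. Q is P with outcomes relabeled (Q(1) = P(2), Q(2) = P(1), Q(3) = P(5), Q(5) = P(3)) by a relabeling that is its own inverse, so the two sums contain exactly the same terms in a different order. This is a special case — KL divergence is not symmetric in general: D_KL(P||Q) ≠ D_KL(Q||P) for most P, Q.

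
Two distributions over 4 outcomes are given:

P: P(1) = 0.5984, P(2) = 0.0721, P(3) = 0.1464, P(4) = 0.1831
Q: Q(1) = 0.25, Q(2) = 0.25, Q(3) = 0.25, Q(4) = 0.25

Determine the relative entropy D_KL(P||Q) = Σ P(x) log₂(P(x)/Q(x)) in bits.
0.4289 bits

D_KL(P||Q) = Σ P(x) log₂(P(x)/Q(x))

Computing term by term:
  P(1)·log₂(P(1)/Q(1)) = 0.5984·log₂(0.5984/0.25) = 0.75349
  P(2)·log₂(P(2)/Q(2)) = 0.0721·log₂(0.0721/0.25) = -0.12934
  P(3)·log₂(P(3)/Q(3)) = 0.1464·log₂(0.1464/0.25) = -0.11302
  P(4)·log₂(P(4)/Q(4)) = 0.1831·log₂(0.1831/0.25) = -0.08227

D_KL(P||Q) = 0.75349 - 0.12934 - 0.11302 - 0.08227 = 0.42886 ≈ 0.4289 bits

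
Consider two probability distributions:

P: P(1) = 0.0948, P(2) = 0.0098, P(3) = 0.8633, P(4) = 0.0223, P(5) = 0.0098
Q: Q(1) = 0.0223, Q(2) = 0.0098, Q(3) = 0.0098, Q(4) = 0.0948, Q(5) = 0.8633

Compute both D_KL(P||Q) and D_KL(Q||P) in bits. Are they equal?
D_KL(P||Q) = 5.6658 bits, D_KL(Q||P) = 5.6658 bits. Yes, in this case they are equal (although KL divergence is not symmetric in general).

D_KL(P||Q) = Σ P(x) log₂(P(x)/Q(x))

Computing term by term:
  P(1)·log₂(P(1)/Q(1)) = 0.0948·log₂(0.0948/0.0223) = 0.19793
  P(2)·log₂(P(2)/Q(2)) = 0.0098·log₂(0.0098/0.0098) = 0.00000
  P(3)·log₂(P(3)/Q(3)) = 0.8633·log₂(0.8633/0.0098) = 5.57773
  P(4)·log₂(P(4)/Q(4)) = 0.0223·log₂(0.0223/0.0948) = -0.04656
  P(5)·log₂(P(5)/Q(5)) = 0.0098·log₂(0.0098/0.8633) = -0.06332

D_KL(P||Q) = 0.19793 + 0.00000 + 5.57773 - 0.04656 - 0.06332 = 5.66578 ≈ 5.6658 bits

D_KL(Q||P) = Σ Q(x) log₂(Q(x)/P(x))

Computing term by term:
  Q(1)·log₂(Q(1)/P(1)) = 0.0223·log₂(0.0223/0.0948) = -0.04656
  Q(2)·log₂(Q(2)/P(2)) = 0.0098·log₂(0.0098/0.0098) = 0.00000
  Q(3)·log₂(Q(3)/P(3)) = 0.0098·log₂(0.0098/0.8633) = -0.06332
  Q(4)·log₂(Q(4)/P(4)) = 0.0948·log₂(0.0948/0.0223) = 0.19793
  Q(5)·log₂(Q(5)/P(5)) = 0.8633·log₂(0.8633/0.0098) = 5.57773

D_KL(Q||P) = -0.04656 + 0.00000 - 0.06332 + 0.19793 + 5.57773 = 5.66578 ≈ 5.6658 bits

These ARE equal here. Q is P with outcomes relabeled (Q(1) = P(4), Q(3) = P(5), Q(4) = P(1), Q(5) = P(3)) by a relabeling that is its own inverse, so the two sums contain exactly the same terms in a different order. This is a special case — KL divergence is not symmetric in general: D_KL(P||Q) ≠ D_KL(Q||P) for most P, Q.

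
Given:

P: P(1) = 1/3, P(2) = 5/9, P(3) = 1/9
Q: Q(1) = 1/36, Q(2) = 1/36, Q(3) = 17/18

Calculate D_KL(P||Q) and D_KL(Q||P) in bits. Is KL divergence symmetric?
D_KL(P||Q) = 3.2530 bits, D_KL(Q||P) = 2.6963 bits. No, KL divergence is not symmetric.

D_KL(P||Q) = Σ P(x) log₂(P(x)/Q(x))

Computing term by term:
  P(1)·log₂(P(1)/Q(1)) = (1/3)·log₂((1/3)/(1/36)) = 1.19499
  P(2)·log₂(P(2)/Q(2)) = (5/9)·log₂((5/9)/(1/36)) = 2.40107
  P(3)·log₂(P(3)/Q(3)) = (1/9)·log₂((1/9)/(17/18)) = -0.34305

D_KL(P||Q) = 1.19499 + 2.40107 - 0.34305 = 3.25301 ≈ 3.2530 bits

D_KL(Q||P) = Σ Q(x) log₂(Q(x)/P(x))

Computing term by term:
  Q(1)·log₂(Q(1)/P(1)) = (1/36)·log₂((1/36)/(1/3)) = -0.09958
  Q(2)·log₂(Q(2)/P(2)) = (1/36)·log₂((1/36)/(5/9)) = -0.12005
  Q(3)·log₂(Q(3)/P(3)) = (17/18)·log₂((17/18)/(1/9)) = 2.91594

D_KL(Q||P) = -0.09958 - 0.12005 + 2.91594 = 2.69631 ≈ 2.6963 bits

These are NOT equal (difference: 0.5567 bits). KL divergence is asymmetric: D_KL(P||Q) ≠ D_KL(Q||P) in general.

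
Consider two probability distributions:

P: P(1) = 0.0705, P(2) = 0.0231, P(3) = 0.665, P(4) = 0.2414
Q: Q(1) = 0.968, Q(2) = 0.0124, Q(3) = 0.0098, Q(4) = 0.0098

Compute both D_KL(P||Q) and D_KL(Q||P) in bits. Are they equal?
D_KL(P||Q) = 4.9163 bits, D_KL(Q||P) = 3.5423 bits. No, they are not equal.

D_KL(P||Q) = Σ P(x) log₂(P(x)/Q(x))

Computing term by term:
  P(1)·log₂(P(1)/Q(1)) = 0.0705·log₂(0.0705/0.968) = -0.26644
  P(2)·log₂(P(2)/Q(2)) = 0.0231·log₂(0.0231/0.0124) = 0.02073
  P(3)·log₂(P(3)/Q(3)) = 0.665·log₂(0.665/0.0098) = 4.04615
  P(4)·log₂(P(4)/Q(4)) = 0.2414·log₂(0.2414/0.0098) = 1.11587

D_KL(P||Q) = -0.26644 + 0.02073 + 4.04615 + 1.11587 = 4.91631 ≈ 4.9163 bits

D_KL(Q||P) = Σ Q(x) log₂(Q(x)/P(x))

Computing term by term:
  Q(1)·log₂(Q(1)/P(1)) = 0.968·log₂(0.968/0.0705) = 3.65837
  Q(2)·log₂(Q(2)/P(2)) = 0.0124·log₂(0.0124/0.0231) = -0.01113
  Q(3)·log₂(Q(3)/P(3)) = 0.0098·log₂(0.0098/0.665) = -0.05963
  Q(4)·log₂(Q(4)/P(4)) = 0.0098·log₂(0.0098/0.2414) = -0.04530

D_KL(Q||P) = 3.65837 - 0.01113 - 0.05963 - 0.04530 = 3.54231 ≈ 3.5423 bits

These are NOT equal (difference: 1.3740 bits). KL divergence is asymmetric: D_KL(P||Q) ≠ D_KL(Q||P) in general.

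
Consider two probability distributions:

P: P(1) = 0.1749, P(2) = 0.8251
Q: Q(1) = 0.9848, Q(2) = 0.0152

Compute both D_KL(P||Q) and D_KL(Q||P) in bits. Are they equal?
D_KL(P||Q) = 4.3185 bits, D_KL(Q||P) = 2.3678 bits. No, they are not equal.

D_KL(P||Q) = Σ P(x) log₂(P(x)/Q(x))

Computing term by term:
  P(1)·log₂(P(1)/Q(1)) = 0.1749·log₂(0.1749/0.9848) = -0.43608
  P(2)·log₂(P(2)/Q(2)) = 0.8251·log₂(0.8251/0.0152) = 4.75458

D_KL(P||Q) = -0.43608 + 4.75458 = 4.31850 ≈ 4.3185 bits

D_KL(Q||P) = Σ Q(x) log₂(Q(x)/P(x))

Computing term by term:
  Q(1)·log₂(Q(1)/P(1)) = 0.9848·log₂(0.9848/0.1749) = 2.45540
  Q(2)·log₂(Q(2)/P(2)) = 0.0152·log₂(0.0152/0.8251) = -0.08759

D_KL(Q||P) = 2.45540 - 0.08759 = 2.36781 ≈ 2.3678 bits

These are NOT equal (difference: 1.9507 bits). KL divergence is asymmetric: D_KL(P||Q) ≠ D_KL(Q||P) in general.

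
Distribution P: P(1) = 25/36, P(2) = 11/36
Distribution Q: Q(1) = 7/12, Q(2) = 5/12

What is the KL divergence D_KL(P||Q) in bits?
0.0380 bits

D_KL(P||Q) = Σ P(x) log₂(P(x)/Q(x))

Computing term by term:
  P(1)·log₂(P(1)/Q(1)) = (25/36)·log₂((25/36)/(7/12)) = 0.17468
  P(2)·log₂(P(2)/Q(2)) = (11/36)·log₂((11/36)/(5/12)) = -0.13672

D_KL(P||Q) = 0.17468 - 0.13672 = 0.03796 ≈ 0.0380 bits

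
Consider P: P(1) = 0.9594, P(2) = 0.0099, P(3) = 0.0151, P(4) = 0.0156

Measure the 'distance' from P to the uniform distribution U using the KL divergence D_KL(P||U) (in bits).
1.6917 bits

U(i) = 1/4 for all i

D_KL(P||U) = Σ P(x) log₂(P(x) / (1/4))
           = Σ P(x) log₂(P(x)) + log₂(4)
           = log₂(4) - H(P)

H(P) = -Σ P(x) log₂(P(x)):
  -P(1)·log₂(P(1)) = -(0.9594)·log₂(0.9594) = 0.05737
  -P(2)·log₂(P(2)) = -(0.0099)·log₂(0.0099) = 0.06592
  -P(3)·log₂(P(3)) = -(0.0151)·log₂(0.0151) = 0.09134
  -P(4)·log₂(P(4)) = -(0.0156)·log₂(0.0156) = 0.09364
H(P) = 0.05737 + 0.06592 + 0.09134 + 0.09364 = 0.30827 bits

log₂(4) = 2.00000 bits

D_KL(P||U) = 2.00000 - 0.30827 = 1.69173 ≈ 1.6917 bits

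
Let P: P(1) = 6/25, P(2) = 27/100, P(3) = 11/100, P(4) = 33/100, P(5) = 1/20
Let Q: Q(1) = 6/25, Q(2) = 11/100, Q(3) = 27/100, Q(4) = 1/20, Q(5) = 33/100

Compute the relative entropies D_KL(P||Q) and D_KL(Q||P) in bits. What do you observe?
D_KL(P||Q) = 0.9696 bits, D_KL(Q||P) = 0.9696 bits. The two directions give the same value here, because Q is a self-inverse relabeling of P; in general KL divergence is asymmetric.

D_KL(P||Q) = Σ P(x) log₂(P(x)/Q(x))

Computing term by term:
  P(1)·log₂(P(1)/Q(1)) = (6/25)·log₂((6/25)/(6/25)) = 0.00000
  P(2)·log₂(P(2)/Q(2)) = (27/100)·log₂((27/100)/(11/100)) = 0.34977
  P(3)·log₂(P(3)/Q(3)) = (11/100)·log₂((11/100)/(27/100)) = -0.14250
  P(4)·log₂(P(4)/Q(4)) = (33/100)·log₂((33/100)/(1/20)) = 0.89841
  P(5)·log₂(P(5)/Q(5)) = (1/20)·log₂((1/20)/(33/100)) = -0.13612

D_KL(P||Q) = 0.00000 + 0.34977 - 0.14250 + 0.89841 - 0.13612 = 0.96956 ≈ 0.9696 bits

D_KL(Q||P) = Σ Q(x) log₂(Q(x)/P(x))

Computing term by term:
  Q(1)·log₂(Q(1)/P(1)) = (6/25)·log₂((6/25)/(6/25)) = 0.00000
  Q(2)·log₂(Q(2)/P(2)) = (11/100)·log₂((11/100)/(27/100)) = -0.14250
  Q(3)·log₂(Q(3)/P(3)) = (27/100)·log₂((27/100)/(11/100)) = 0.34977
  Q(4)·log₂(Q(4)/P(4)) = (1/20)·log₂((1/20)/(33/100)) = -0.13612
  Q(5)·log₂(Q(5)/P(5)) = (33/100)·log₂((33/100)/(1/20)) = 0.89841

D_KL(Q||P) = 0.00000 - 0.14250 + 0.34977 - 0.13612 + 0.89841 = 0.96956 ≈ 0.9696 bits

These ARE equal here. Q is P with outcomes relabeled (Q(2) = P(3), Q(3) = P(2), Q(4) = P(5), Q(5) = P(4)) by a relabeling that is its own inverse, so the two sums contain exactly the same terms in a different order. This is a special case — KL divergence is not symmetric in general: D_KL(P||Q) ≠ D_KL(Q||P) for most P, Q.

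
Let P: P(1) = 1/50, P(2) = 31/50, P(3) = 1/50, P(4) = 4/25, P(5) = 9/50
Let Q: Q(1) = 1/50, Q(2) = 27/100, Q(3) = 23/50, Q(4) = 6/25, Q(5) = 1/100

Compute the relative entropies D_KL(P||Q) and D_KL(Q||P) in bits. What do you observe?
D_KL(P||Q) = 1.3101 bits, D_KL(Q||P) = 1.8557 bits. The two directions give different values (D_KL(Q||P) exceeds D_KL(P||Q) by 0.5456 bits): KL divergence is asymmetric.

D_KL(P||Q) = Σ P(x) log₂(P(x)/Q(x))

Computing term by term:
  P(1)·log₂(P(1)/Q(1)) = (1/50)·log₂((1/50)/(1/50)) = 0.00000
  P(2)·log₂(P(2)/Q(2)) = (31/50)·log₂((31/50)/(27/100)) = 0.74357
  P(3)·log₂(P(3)/Q(3)) = (1/50)·log₂((1/50)/(23/50)) = -0.09047
  P(4)·log₂(P(4)/Q(4)) = (4/25)·log₂((4/25)/(6/25)) = -0.09359
  P(5)·log₂(P(5)/Q(5)) = (9/50)·log₂((9/50)/(1/100)) = 0.75059

D_KL(P||Q) = 0.00000 + 0.74357 - 0.09047 - 0.09359 + 0.75059 = 1.31010 ≈ 1.3101 bits

D_KL(Q||P) = Σ Q(x) log₂(Q(x)/P(x))

Computing term by term:
  Q(1)·log₂(Q(1)/P(1)) = (1/50)·log₂((1/50)/(1/50)) = 0.00000
  Q(2)·log₂(Q(2)/P(2)) = (27/100)·log₂((27/100)/(31/50)) = -0.32381
  Q(3)·log₂(Q(3)/P(3)) = (23/50)·log₂((23/50)/(1/50)) = 2.08084
  Q(4)·log₂(Q(4)/P(4)) = (6/25)·log₂((6/25)/(4/25)) = 0.14039
  Q(5)·log₂(Q(5)/P(5)) = (1/100)·log₂((1/100)/(9/50)) = -0.04170

D_KL(Q||P) = 0.00000 - 0.32381 + 2.08084 + 0.14039 - 0.04170 = 1.85572 ≈ 1.8557 bits

These are NOT equal (difference: 0.5456 bits). KL divergence is asymmetric: D_KL(P||Q) ≠ D_KL(Q||P) in general.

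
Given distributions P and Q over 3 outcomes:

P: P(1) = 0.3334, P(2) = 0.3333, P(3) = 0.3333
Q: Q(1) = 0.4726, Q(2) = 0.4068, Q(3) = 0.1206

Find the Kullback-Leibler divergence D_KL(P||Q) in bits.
0.2252 bits

D_KL(P||Q) = Σ P(x) log₂(P(x)/Q(x))

Computing term by term:
  P(1)·log₂(P(1)/Q(1)) = 0.3334·log₂(0.3334/0.4726) = -0.16782
  P(2)·log₂(P(2)/Q(2)) = 0.3333·log₂(0.3333/0.4068) = -0.09582
  P(3)·log₂(P(3)/Q(3)) = 0.3333·log₂(0.3333/0.1206) = 0.48881

D_KL(P||Q) = -0.16782 - 0.09582 + 0.48881 = 0.22517 ≈ 0.2252 bits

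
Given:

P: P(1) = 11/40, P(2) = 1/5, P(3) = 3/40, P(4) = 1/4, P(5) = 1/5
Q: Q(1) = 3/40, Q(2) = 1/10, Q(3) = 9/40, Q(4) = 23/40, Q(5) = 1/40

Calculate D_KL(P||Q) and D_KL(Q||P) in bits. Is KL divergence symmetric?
D_KL(P||Q) = 0.8962 bits, D_KL(Q||P) = 0.7320 bits. No, KL divergence is not symmetric.

D_KL(P||Q) = Σ P(x) log₂(P(x)/Q(x))

Computing term by term:
  P(1)·log₂(P(1)/Q(1)) = (11/40)·log₂((11/40)/(3/40)) = 0.51548
  P(2)·log₂(P(2)/Q(2)) = (1/5)·log₂((1/5)/(1/10)) = 0.20000
  P(3)·log₂(P(3)/Q(3)) = (3/40)·log₂((3/40)/(9/40)) = -0.11887
  P(4)·log₂(P(4)/Q(4)) = (1/4)·log₂((1/4)/(23/40)) = -0.30041
  P(5)·log₂(P(5)/Q(5)) = (1/5)·log₂((1/5)/(1/40)) = 0.60000

D_KL(P||Q) = 0.51548 + 0.20000 - 0.11887 - 0.30041 + 0.60000 = 0.89620 ≈ 0.8962 bits

D_KL(Q||P) = Σ Q(x) log₂(Q(x)/P(x))

Computing term by term:
  Q(1)·log₂(Q(1)/P(1)) = (3/40)·log₂((3/40)/(11/40)) = -0.14059
  Q(2)·log₂(Q(2)/P(2)) = (1/10)·log₂((1/10)/(1/5)) = -0.10000
  Q(3)·log₂(Q(3)/P(3)) = (9/40)·log₂((9/40)/(3/40)) = 0.35662
  Q(4)·log₂(Q(4)/P(4)) = (23/40)·log₂((23/40)/(1/4)) = 0.69094
  Q(5)·log₂(Q(5)/P(5)) = (1/40)·log₂((1/40)/(1/5)) = -0.07500

D_KL(Q||P) = -0.14059 - 0.10000 + 0.35662 + 0.69094 - 0.07500 = 0.73197 ≈ 0.7320 bits

These are NOT equal (difference: 0.1642 bits). KL divergence is asymmetric: D_KL(P||Q) ≠ D_KL(Q||P) in general.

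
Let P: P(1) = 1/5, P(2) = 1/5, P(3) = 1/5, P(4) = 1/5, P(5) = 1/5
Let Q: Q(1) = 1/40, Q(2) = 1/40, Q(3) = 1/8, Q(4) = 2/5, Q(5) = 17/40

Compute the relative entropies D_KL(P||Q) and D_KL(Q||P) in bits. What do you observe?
D_KL(P||Q) = 0.9181 bits, D_KL(Q||P) = 0.6274 bits. The two directions give different values (D_KL(P||Q) exceeds D_KL(Q||P) by 0.2907 bits): KL divergence is asymmetric.

D_KL(P||Q) = Σ P(x) log₂(P(x)/Q(x))

Computing term by term:
  P(1)·log₂(P(1)/Q(1)) = (1/5)·log₂((1/5)/(1/40)) = 0.60000
  P(2)·log₂(P(2)/Q(2)) = (1/5)·log₂((1/5)/(1/40)) = 0.60000
  P(3)·log₂(P(3)/Q(3)) = (1/5)·log₂((1/5)/(1/8)) = 0.13561
  P(4)·log₂(P(4)/Q(4)) = (1/5)·log₂((1/5)/(2/5)) = -0.20000
  P(5)·log₂(P(5)/Q(5)) = (1/5)·log₂((1/5)/(17/40)) = -0.21749

D_KL(P||Q) = 0.60000 + 0.60000 + 0.13561 - 0.20000 - 0.21749 = 0.91812 ≈ 0.9181 bits

D_KL(Q||P) = Σ Q(x) log₂(Q(x)/P(x))

Computing term by term:
  Q(1)·log₂(Q(1)/P(1)) = (1/40)·log₂((1/40)/(1/5)) = -0.07500
  Q(2)·log₂(Q(2)/P(2)) = (1/40)·log₂((1/40)/(1/5)) = -0.07500
  Q(3)·log₂(Q(3)/P(3)) = (1/8)·log₂((1/8)/(1/5)) = -0.08476
  Q(4)·log₂(Q(4)/P(4)) = (2/5)·log₂((2/5)/(1/5)) = 0.40000
  Q(5)·log₂(Q(5)/P(5)) = (17/40)·log₂((17/40)/(1/5)) = 0.46217

D_KL(Q||P) = -0.07500 - 0.07500 - 0.08476 + 0.40000 + 0.46217 = 0.62741 ≈ 0.6274 bits

These are NOT equal (difference: 0.2907 bits). KL divergence is asymmetric: D_KL(P||Q) ≠ D_KL(Q||P) in general.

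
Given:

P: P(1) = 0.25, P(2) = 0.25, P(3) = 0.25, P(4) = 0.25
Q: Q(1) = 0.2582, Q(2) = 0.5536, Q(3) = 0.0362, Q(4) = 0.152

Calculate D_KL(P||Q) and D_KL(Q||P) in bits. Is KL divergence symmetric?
D_KL(P||Q) = 0.5781 bits, D_KL(Q||P) = 0.4369 bits. No, KL divergence is not symmetric.

D_KL(P||Q) = Σ P(x) log₂(P(x)/Q(x))

Computing term by term:
  P(1)·log₂(P(1)/Q(1)) = 0.25·log₂(0.25/0.2582) = -0.01164
  P(2)·log₂(P(2)/Q(2)) = 0.25·log₂(0.25/0.5536) = -0.28673
  P(3)·log₂(P(3)/Q(3)) = 0.25·log₂(0.25/0.0362) = 0.69697
  P(4)·log₂(P(4)/Q(4)) = 0.25·log₂(0.25/0.152) = 0.17946

D_KL(P||Q) = -0.01164 - 0.28673 + 0.69697 + 0.17946 = 0.57806 ≈ 0.5781 bits

D_KL(Q||P) = Σ Q(x) log₂(Q(x)/P(x))

Computing term by term:
  Q(1)·log₂(Q(1)/P(1)) = 0.2582·log₂(0.2582/0.25) = 0.01202
  Q(2)·log₂(Q(2)/P(2)) = 0.5536·log₂(0.5536/0.25) = 0.63493
  Q(3)·log₂(Q(3)/P(3)) = 0.0362·log₂(0.0362/0.25) = -0.10092
  Q(4)·log₂(Q(4)/P(4)) = 0.152·log₂(0.152/0.25) = -0.10911

D_KL(Q||P) = 0.01202 + 0.63493 - 0.10092 - 0.10911 = 0.43692 ≈ 0.4369 bits

These are NOT equal (difference: 0.1412 bits). KL divergence is asymmetric: D_KL(P||Q) ≠ D_KL(Q||P) in general.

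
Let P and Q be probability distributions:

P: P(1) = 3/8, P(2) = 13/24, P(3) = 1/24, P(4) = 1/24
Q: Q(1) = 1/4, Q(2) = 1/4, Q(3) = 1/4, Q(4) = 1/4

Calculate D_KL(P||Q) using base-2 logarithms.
0.6082 bits

D_KL(P||Q) = Σ P(x) log₂(P(x)/Q(x))

Computing term by term:
  P(1)·log₂(P(1)/Q(1)) = (3/8)·log₂((3/8)/(1/4)) = 0.21936
  P(2)·log₂(P(2)/Q(2)) = (13/24)·log₂((13/24)/(1/4)) = 0.60422
  P(3)·log₂(P(3)/Q(3)) = (1/24)·log₂((1/24)/(1/4)) = -0.10771
  P(4)·log₂(P(4)/Q(4)) = (1/24)·log₂((1/24)/(1/4)) = -0.10771

D_KL(P||Q) = 0.21936 + 0.60422 - 0.10771 - 0.10771 = 0.60816 ≈ 0.6082 bits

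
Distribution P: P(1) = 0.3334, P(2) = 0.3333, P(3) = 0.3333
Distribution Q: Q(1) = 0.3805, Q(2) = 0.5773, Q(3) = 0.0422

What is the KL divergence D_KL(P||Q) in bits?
0.6660 bits

D_KL(P||Q) = Σ P(x) log₂(P(x)/Q(x))

Computing term by term:
  P(1)·log₂(P(1)/Q(1)) = 0.3334·log₂(0.3334/0.3805) = -0.06356
  P(2)·log₂(P(2)/Q(2)) = 0.3333·log₂(0.3333/0.5773) = -0.26414
  P(3)·log₂(P(3)/Q(3)) = 0.3333·log₂(0.3333/0.0422) = 0.99374

D_KL(P||Q) = -0.06356 - 0.26414 + 0.99374 = 0.66604 ≈ 0.6660 bits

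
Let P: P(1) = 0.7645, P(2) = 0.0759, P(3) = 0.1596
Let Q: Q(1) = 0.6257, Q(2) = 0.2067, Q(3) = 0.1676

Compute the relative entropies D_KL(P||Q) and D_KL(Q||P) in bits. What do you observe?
D_KL(P||Q) = 0.1000 bits, D_KL(Q||P) = 0.1297 bits. The two directions give different values (D_KL(Q||P) exceeds D_KL(P||Q) by 0.0297 bits): KL divergence is asymmetric.

D_KL(P||Q) = Σ P(x) log₂(P(x)/Q(x))

Computing term by term:
  P(1)·log₂(P(1)/Q(1)) = 0.7645·log₂(0.7645/0.6257) = 0.22098
  P(2)·log₂(P(2)/Q(2)) = 0.0759·log₂(0.0759/0.2067) = -0.10970
  P(3)·log₂(P(3)/Q(3)) = 0.1596·log₂(0.1596/0.1676) = -0.01126

D_KL(P||Q) = 0.22098 - 0.10970 - 0.01126 = 0.10002 ≈ 0.1000 bits

D_KL(Q||P) = Σ Q(x) log₂(Q(x)/P(x))

Computing term by term:
  Q(1)·log₂(Q(1)/P(1)) = 0.6257·log₂(0.6257/0.7645) = -0.18086
  Q(2)·log₂(Q(2)/P(2)) = 0.2067·log₂(0.2067/0.0759) = 0.29876
  Q(3)·log₂(Q(3)/P(3)) = 0.1676·log₂(0.1676/0.1596) = 0.01183

D_KL(Q||P) = -0.18086 + 0.29876 + 0.01183 = 0.12973 ≈ 0.1297 bits

These are NOT equal (difference: 0.0297 bits). KL divergence is asymmetric: D_KL(P||Q) ≠ D_KL(Q||P) in general.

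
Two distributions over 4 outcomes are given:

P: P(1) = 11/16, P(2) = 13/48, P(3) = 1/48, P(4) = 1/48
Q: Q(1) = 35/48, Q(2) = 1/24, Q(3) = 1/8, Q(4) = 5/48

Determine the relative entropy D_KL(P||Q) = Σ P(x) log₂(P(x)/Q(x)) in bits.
0.5708 bits

D_KL(P||Q) = Σ P(x) log₂(P(x)/Q(x))

Computing term by term:
  P(1)·log₂(P(1)/Q(1)) = (11/16)·log₂((11/16)/(35/48)) = -0.05836
  P(2)·log₂(P(2)/Q(2)) = (13/48)·log₂((13/48)/(1/24)) = 0.73137
  P(3)·log₂(P(3)/Q(3)) = (1/48)·log₂((1/48)/(1/8)) = -0.05385
  P(4)·log₂(P(4)/Q(4)) = (1/48)·log₂((1/48)/(5/48)) = -0.04837

D_KL(P||Q) = -0.05836 + 0.73137 - 0.05385 - 0.04837 = 0.57079 ≈ 0.5708 bits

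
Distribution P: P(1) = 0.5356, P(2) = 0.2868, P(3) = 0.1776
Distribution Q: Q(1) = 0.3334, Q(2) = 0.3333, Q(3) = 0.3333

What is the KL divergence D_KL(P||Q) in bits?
0.1428 bits

D_KL(P||Q) = Σ P(x) log₂(P(x)/Q(x))

Computing term by term:
  P(1)·log₂(P(1)/Q(1)) = 0.5356·log₂(0.5356/0.3334) = 0.36630
  P(2)·log₂(P(2)/Q(2)) = 0.2868·log₂(0.2868/0.3333) = -0.06217
  P(3)·log₂(P(3)/Q(3)) = 0.1776·log₂(0.1776/0.3333) = -0.16129

D_KL(P||Q) = 0.36630 - 0.06217 - 0.16129 = 0.14284 ≈ 0.1428 bits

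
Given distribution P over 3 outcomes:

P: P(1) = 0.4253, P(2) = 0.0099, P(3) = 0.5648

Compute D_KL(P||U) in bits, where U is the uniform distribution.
0.5290 bits

U(i) = 1/3 for all i

D_KL(P||U) = Σ P(x) log₂(P(x) / (1/3))
           = Σ P(x) log₂(P(x)) + log₂(3)
           = log₂(3) - H(P)

H(P) = -Σ P(x) log₂(P(x)):
  -P(1)·log₂(P(1)) = -(0.4253)·log₂(0.4253) = 0.52459
  -P(2)·log₂(P(2)) = -(0.0099)·log₂(0.0099) = 0.06592
  -P(3)·log₂(P(3)) = -(0.5648)·log₂(0.5648) = 0.46550
H(P) = 0.52459 + 0.06592 + 0.46550 = 1.05601 bits

log₂(3) = 1.58496 bits

D_KL(P||U) = 1.58496 - 1.05601 = 0.52895 ≈ 0.5290 bits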